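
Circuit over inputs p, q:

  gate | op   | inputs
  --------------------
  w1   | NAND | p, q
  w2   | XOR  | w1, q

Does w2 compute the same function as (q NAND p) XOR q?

Yes

w1 = p NAND q
w2 = w1 XOR q = (p NAND q) XOR q
At p=0, q=1: circuit gives 0, formula gives 0.
At p=0, q=0: circuit gives 1, formula gives 1.
Agrees on all 4 inputs.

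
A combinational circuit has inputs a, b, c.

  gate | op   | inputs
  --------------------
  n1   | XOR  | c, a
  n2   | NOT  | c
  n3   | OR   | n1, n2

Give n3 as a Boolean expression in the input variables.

(c XOR a) OR NOT c

n1 = c XOR a
n2 = NOT c
n3 = n1 OR n2 = (c XOR a) OR NOT c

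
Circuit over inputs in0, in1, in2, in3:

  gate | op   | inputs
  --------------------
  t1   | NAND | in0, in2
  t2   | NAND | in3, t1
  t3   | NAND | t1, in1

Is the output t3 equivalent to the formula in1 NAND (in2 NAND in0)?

t1 = in0 NAND in2
t3 = t1 NAND in1 = (in0 NAND in2) NAND in1
At in0=0, in1=1, in2=0, in3=0: circuit gives 0, formula gives 0.
At in0=0, in1=0, in2=0, in3=0: circuit gives 1, formula gives 1.
Agrees on all 16 inputs.

Yes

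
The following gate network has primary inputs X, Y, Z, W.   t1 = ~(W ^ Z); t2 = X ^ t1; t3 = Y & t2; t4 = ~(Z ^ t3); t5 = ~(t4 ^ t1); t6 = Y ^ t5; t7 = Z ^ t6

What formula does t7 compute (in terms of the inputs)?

Z ^ (Y ^ (~((~(Z ^ (Y & (X ^ (~(W ^ Z)))))) ^ (~(W ^ Z)))))

t1 = ~(W ^ Z)
t2 = X ^ t1 = X ^ (~(W ^ Z))
t3 = Y & t2 = Y & (X ^ (~(W ^ Z)))
t4 = ~(Z ^ t3) = ~(Z ^ (Y & (X ^ (~(W ^ Z)))))
t5 = ~(t4 ^ t1) = ~((~(Z ^ (Y & (X ^ (~(W ^ Z)))))) ^ (~(W ^ Z)))
t6 = Y ^ t5 = Y ^ (~((~(Z ^ (Y & (X ^ (~(W ^ Z)))))) ^ (~(W ^ Z))))
t7 = Z ^ t6 = Z ^ (Y ^ (~((~(Z ^ (Y & (X ^ (~(W ^ Z)))))) ^ (~(W ^ Z)))))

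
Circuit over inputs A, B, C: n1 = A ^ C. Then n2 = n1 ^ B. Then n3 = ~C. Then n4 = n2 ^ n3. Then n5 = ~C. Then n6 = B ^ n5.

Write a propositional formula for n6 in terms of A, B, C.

B ^ ~C

n5 = ~C
n6 = B ^ n5 = B ^ ~C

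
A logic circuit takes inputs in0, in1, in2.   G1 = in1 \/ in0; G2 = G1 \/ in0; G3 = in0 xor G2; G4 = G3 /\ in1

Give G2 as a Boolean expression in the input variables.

(in1 \/ in0) \/ in0

G1 = in1 \/ in0
G2 = G1 \/ in0 = (in1 \/ in0) \/ in0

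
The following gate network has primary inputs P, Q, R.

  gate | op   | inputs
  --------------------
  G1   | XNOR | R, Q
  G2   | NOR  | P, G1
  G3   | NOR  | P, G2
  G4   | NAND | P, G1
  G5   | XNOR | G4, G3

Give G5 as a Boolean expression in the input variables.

G1 = R XNOR Q
G2 = P NOR G1 = P NOR (R XNOR Q)
G3 = P NOR G2 = P NOR (P NOR (R XNOR Q))
G4 = P NAND G1 = P NAND (R XNOR Q)
G5 = G4 XNOR G3 = (P NAND (R XNOR Q)) XNOR (P NOR (P NOR (R XNOR Q)))

(P NAND (R XNOR Q)) XNOR (P NOR (P NOR (R XNOR Q)))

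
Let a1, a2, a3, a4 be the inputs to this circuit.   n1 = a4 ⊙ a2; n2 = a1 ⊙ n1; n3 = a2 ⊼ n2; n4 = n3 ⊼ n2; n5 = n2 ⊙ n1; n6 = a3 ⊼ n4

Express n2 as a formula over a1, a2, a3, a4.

a1 ⊙ (a4 ⊙ a2)

n1 = a4 ⊙ a2
n2 = a1 ⊙ n1 = a1 ⊙ (a4 ⊙ a2)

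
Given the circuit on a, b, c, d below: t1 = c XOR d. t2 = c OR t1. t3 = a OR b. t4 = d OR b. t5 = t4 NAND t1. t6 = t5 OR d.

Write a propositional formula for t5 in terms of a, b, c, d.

(d OR b) NAND (c XOR d)

t1 = c XOR d
t4 = d OR b
t5 = t4 NAND t1 = (d OR b) NAND (c XOR d)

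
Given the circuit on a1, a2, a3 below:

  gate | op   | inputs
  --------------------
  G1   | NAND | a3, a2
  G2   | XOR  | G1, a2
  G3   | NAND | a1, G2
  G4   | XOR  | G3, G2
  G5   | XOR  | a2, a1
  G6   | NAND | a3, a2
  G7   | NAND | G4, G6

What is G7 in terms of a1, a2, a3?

G1 = a3 NAND a2
G2 = G1 XOR a2 = (a3 NAND a2) XOR a2
G3 = a1 NAND G2 = a1 NAND ((a3 NAND a2) XOR a2)
G4 = G3 XOR G2 = (a1 NAND ((a3 NAND a2) XOR a2)) XOR ((a3 NAND a2) XOR a2)
G6 = a3 NAND a2
G7 = G4 NAND G6 = ((a1 NAND ((a3 NAND a2) XOR a2)) XOR ((a3 NAND a2) XOR a2)) NAND (a3 NAND a2)

((a1 NAND ((a3 NAND a2) XOR a2)) XOR ((a3 NAND a2) XOR a2)) NAND (a3 NAND a2)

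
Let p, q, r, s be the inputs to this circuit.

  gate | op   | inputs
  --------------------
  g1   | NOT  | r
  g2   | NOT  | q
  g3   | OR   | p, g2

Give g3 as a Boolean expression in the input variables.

g2 = NOT q
g3 = p OR g2 = p OR NOT q

p OR NOT q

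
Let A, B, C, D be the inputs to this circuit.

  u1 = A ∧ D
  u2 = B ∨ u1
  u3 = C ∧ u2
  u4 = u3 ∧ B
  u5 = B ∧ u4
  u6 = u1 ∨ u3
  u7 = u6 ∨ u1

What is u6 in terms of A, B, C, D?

(A ∧ D) ∨ (C ∧ (B ∨ (A ∧ D)))

u1 = A ∧ D
u2 = B ∨ u1 = B ∨ (A ∧ D)
u3 = C ∧ u2 = C ∧ (B ∨ (A ∧ D))
u6 = u1 ∨ u3 = (A ∧ D) ∨ (C ∧ (B ∨ (A ∧ D)))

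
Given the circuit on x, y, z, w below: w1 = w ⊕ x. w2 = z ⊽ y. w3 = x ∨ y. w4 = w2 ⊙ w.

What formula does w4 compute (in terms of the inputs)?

w2 = z ⊽ y
w4 = w2 ⊙ w = (z ⊽ y) ⊙ w

(z ⊽ y) ⊙ w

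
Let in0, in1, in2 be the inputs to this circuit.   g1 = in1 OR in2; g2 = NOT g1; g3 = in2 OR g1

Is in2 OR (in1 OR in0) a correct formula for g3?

g1 = in1 OR in2
g3 = in2 OR g1 = in2 OR (in1 OR in2)
At in0=1, in1=0, in2=0: circuit gives 0, formula gives 1.

No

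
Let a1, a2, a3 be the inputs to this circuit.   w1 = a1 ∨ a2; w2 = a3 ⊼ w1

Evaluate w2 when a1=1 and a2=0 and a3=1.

w1 = 1 ∨ 0 = 1
w2 = 1 ⊼ 1 = 0

0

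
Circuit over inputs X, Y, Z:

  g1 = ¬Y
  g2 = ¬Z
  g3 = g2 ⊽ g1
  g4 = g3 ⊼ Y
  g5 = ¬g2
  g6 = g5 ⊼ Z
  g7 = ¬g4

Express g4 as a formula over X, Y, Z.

(¬Z ⊽ ¬Y) ⊼ Y

g1 = ¬Y
g2 = ¬Z
g3 = g2 ⊽ g1 = ¬Z ⊽ ¬Y
g4 = g3 ⊼ Y = (¬Z ⊽ ¬Y) ⊼ Y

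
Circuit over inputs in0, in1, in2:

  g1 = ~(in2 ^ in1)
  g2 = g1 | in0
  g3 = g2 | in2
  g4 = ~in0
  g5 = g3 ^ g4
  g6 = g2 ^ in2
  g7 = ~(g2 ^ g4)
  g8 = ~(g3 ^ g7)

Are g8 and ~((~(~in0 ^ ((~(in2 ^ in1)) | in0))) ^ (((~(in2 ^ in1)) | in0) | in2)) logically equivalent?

Yes

g1 = ~(in2 ^ in1)
g2 = g1 | in0 = (~(in2 ^ in1)) | in0
g3 = g2 | in2 = ((~(in2 ^ in1)) | in0) | in2
g4 = ~in0
g7 = ~(g2 ^ g4) = ~(((~(in2 ^ in1)) | in0) ^ ~in0)
g8 = ~(g3 ^ g7) = ~((((~(in2 ^ in1)) | in0) | in2) ^ (~(((~(in2 ^ in1)) | in0) ^ ~in0)))
At in0=0, in1=0, in2=1: circuit gives 0, formula gives 0.
At in0=0, in1=0, in2=0: circuit gives 1, formula gives 1.
Agrees on all 8 inputs.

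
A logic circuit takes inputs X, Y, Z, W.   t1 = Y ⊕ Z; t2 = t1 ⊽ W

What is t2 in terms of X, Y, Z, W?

(Y ⊕ Z) ⊽ W

t1 = Y ⊕ Z
t2 = t1 ⊽ W = (Y ⊕ Z) ⊽ W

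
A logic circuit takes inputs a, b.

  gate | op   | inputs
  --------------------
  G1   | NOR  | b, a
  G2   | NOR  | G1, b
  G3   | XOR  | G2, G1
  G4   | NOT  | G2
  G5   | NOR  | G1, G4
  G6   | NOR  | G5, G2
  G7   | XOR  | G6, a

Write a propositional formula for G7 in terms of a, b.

G1 = b NOR a
G2 = G1 NOR b = (b NOR a) NOR b
G4 = NOT G2 = NOT ((b NOR a) NOR b)
G5 = G1 NOR G4 = (b NOR a) NOR NOT ((b NOR a) NOR b)
G6 = G5 NOR G2 = ((b NOR a) NOR NOT ((b NOR a) NOR b)) NOR ((b NOR a) NOR b)
G7 = G6 XOR a = (((b NOR a) NOR NOT ((b NOR a) NOR b)) NOR ((b NOR a) NOR b)) XOR a

(((b NOR a) NOR NOT ((b NOR a) NOR b)) NOR ((b NOR a) NOR b)) XOR a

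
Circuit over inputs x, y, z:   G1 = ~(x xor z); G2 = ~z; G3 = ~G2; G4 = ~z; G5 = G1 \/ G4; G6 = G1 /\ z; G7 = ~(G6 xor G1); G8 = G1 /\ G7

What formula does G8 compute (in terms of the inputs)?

G1 = ~(x xor z)
G6 = G1 /\ z = (~(x xor z)) /\ z
G7 = ~(G6 xor G1) = ~(((~(x xor z)) /\ z) xor (~(x xor z)))
G8 = G1 /\ G7 = (~(x xor z)) /\ (~(((~(x xor z)) /\ z) xor (~(x xor z))))

(~(x xor z)) /\ (~(((~(x xor z)) /\ z) xor (~(x xor z))))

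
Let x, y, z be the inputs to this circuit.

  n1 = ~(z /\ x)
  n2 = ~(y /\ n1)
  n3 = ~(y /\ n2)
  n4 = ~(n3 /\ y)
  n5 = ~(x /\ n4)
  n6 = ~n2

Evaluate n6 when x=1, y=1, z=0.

n1 = ~(0 /\ 1) = 1
n2 = ~(1 /\ 1) = 0
n6 = ~0 = 1

1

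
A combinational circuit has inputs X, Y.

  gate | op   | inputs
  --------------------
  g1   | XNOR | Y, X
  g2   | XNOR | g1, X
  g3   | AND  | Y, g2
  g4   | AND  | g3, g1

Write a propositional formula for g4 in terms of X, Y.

(Y AND ((Y XNOR X) XNOR X)) AND (Y XNOR X)

g1 = Y XNOR X
g2 = g1 XNOR X = (Y XNOR X) XNOR X
g3 = Y AND g2 = Y AND ((Y XNOR X) XNOR X)
g4 = g3 AND g1 = (Y AND ((Y XNOR X) XNOR X)) AND (Y XNOR X)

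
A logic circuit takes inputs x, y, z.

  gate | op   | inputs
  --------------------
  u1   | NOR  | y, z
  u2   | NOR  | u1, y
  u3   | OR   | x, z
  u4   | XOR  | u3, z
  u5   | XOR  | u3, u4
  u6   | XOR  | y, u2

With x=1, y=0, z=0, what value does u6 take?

0

u1 = 0 NOR 0 = 1
u2 = 1 NOR 0 = 0
u6 = 0 XOR 0 = 0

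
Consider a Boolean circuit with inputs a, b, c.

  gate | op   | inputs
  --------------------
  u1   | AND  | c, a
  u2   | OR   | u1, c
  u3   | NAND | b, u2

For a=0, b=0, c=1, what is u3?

u1 = 1 AND 0 = 0
u2 = 0 OR 1 = 1
u3 = 0 NAND 1 = 1

1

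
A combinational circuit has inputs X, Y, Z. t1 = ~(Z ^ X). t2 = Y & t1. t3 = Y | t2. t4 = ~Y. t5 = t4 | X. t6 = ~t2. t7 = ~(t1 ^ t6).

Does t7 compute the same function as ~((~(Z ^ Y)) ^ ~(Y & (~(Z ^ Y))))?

No

t1 = ~(Z ^ X)
t2 = Y & t1 = Y & (~(Z ^ X))
t6 = ~t2 = ~(Y & (~(Z ^ X)))
t7 = ~(t1 ^ t6) = ~((~(Z ^ X)) ^ ~(Y & (~(Z ^ X))))
At X=1, Y=0, Z=0: circuit gives 0, formula gives 1.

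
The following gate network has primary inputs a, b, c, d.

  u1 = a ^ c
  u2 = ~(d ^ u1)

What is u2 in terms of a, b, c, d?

~(d ^ (a ^ c))

u1 = a ^ c
u2 = ~(d ^ u1) = ~(d ^ (a ^ c))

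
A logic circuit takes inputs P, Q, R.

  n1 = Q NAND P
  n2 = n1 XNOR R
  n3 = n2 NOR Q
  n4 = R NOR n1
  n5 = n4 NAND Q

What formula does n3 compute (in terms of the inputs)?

((Q NAND P) XNOR R) NOR Q

n1 = Q NAND P
n2 = n1 XNOR R = (Q NAND P) XNOR R
n3 = n2 NOR Q = ((Q NAND P) XNOR R) NOR Q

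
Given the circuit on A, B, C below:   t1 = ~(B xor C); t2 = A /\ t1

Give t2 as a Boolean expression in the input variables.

A /\ (~(B xor C))

t1 = ~(B xor C)
t2 = A /\ t1 = A /\ (~(B xor C))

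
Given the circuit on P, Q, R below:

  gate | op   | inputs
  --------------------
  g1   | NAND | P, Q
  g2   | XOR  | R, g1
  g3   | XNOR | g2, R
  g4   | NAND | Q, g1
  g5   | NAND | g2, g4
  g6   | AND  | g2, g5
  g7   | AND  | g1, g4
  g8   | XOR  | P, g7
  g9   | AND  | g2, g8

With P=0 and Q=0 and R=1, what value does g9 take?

g1 = 0 NAND 0 = 1
g2 = 1 XOR 1 = 0
g4 = 0 NAND 1 = 1
g7 = 1 AND 1 = 1
g8 = 0 XOR 1 = 1
g9 = 0 AND 1 = 0

0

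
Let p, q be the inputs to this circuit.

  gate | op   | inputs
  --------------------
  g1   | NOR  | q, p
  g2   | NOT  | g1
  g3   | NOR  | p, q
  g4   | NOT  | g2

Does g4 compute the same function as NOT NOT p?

g1 = q NOR p
g2 = NOT g1 = NOT (q NOR p)
g4 = NOT g2 = NOT NOT (q NOR p)
At p=0, q=0: circuit gives 1, formula gives 0.

No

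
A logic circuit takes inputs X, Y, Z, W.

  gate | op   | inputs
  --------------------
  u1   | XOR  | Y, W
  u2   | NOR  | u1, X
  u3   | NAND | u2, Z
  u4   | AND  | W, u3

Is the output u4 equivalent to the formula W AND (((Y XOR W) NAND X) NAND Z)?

No

u1 = Y XOR W
u2 = u1 NOR X = (Y XOR W) NOR X
u3 = u2 NAND Z = ((Y XOR W) NOR X) NAND Z
u4 = W AND u3 = W AND (((Y XOR W) NOR X) NAND Z)
At X=0, Y=0, Z=1, W=1: circuit gives 1, formula gives 0.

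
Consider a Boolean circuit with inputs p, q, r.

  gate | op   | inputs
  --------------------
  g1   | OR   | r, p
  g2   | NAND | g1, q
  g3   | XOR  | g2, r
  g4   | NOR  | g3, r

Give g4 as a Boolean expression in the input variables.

(((r OR p) NAND q) XOR r) NOR r

g1 = r OR p
g2 = g1 NAND q = (r OR p) NAND q
g3 = g2 XOR r = ((r OR p) NAND q) XOR r
g4 = g3 NOR r = (((r OR p) NAND q) XOR r) NOR r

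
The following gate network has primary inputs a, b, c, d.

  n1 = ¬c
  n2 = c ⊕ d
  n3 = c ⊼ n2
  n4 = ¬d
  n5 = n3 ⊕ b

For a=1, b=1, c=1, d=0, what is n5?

1

n2 = 1 ⊕ 0 = 1
n3 = 1 ⊼ 1 = 0
n5 = 0 ⊕ 1 = 1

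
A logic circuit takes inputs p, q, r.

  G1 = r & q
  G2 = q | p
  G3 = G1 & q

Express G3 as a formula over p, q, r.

G1 = r & q
G3 = G1 & q = (r & q) & q

(r & q) & q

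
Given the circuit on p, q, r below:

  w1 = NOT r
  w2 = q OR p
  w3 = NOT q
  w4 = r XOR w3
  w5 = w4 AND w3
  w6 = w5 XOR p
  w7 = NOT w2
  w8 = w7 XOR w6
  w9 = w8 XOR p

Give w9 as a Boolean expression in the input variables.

(NOT (q OR p) XOR (((r XOR NOT q) AND NOT q) XOR p)) XOR p

w2 = q OR p
w3 = NOT q
w4 = r XOR w3 = r XOR NOT q
w5 = w4 AND w3 = (r XOR NOT q) AND NOT q
w6 = w5 XOR p = ((r XOR NOT q) AND NOT q) XOR p
w7 = NOT w2 = NOT (q OR p)
w8 = w7 XOR w6 = NOT (q OR p) XOR (((r XOR NOT q) AND NOT q) XOR p)
w9 = w8 XOR p = (NOT (q OR p) XOR (((r XOR NOT q) AND NOT q) XOR p)) XOR p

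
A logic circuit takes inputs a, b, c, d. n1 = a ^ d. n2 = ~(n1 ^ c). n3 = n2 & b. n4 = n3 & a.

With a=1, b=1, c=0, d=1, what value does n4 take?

n1 = 1 ^ 1 = 0
n2 = ~(0 ^ 0) = 1
n3 = 1 & 1 = 1
n4 = 1 & 1 = 1

1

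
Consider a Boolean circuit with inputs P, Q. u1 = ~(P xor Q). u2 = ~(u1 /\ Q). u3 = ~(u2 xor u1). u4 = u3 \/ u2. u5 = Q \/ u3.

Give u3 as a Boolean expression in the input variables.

u1 = ~(P xor Q)
u2 = ~(u1 /\ Q) = ~((~(P xor Q)) /\ Q)
u3 = ~(u2 xor u1) = ~((~((~(P xor Q)) /\ Q)) xor (~(P xor Q)))

~((~((~(P xor Q)) /\ Q)) xor (~(P xor Q)))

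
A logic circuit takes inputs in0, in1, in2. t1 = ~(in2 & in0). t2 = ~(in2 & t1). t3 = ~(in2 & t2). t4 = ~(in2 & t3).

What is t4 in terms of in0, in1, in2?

t1 = ~(in2 & in0)
t2 = ~(in2 & t1) = ~(in2 & (~(in2 & in0)))
t3 = ~(in2 & t2) = ~(in2 & (~(in2 & (~(in2 & in0)))))
t4 = ~(in2 & t3) = ~(in2 & (~(in2 & (~(in2 & (~(in2 & in0)))))))

~(in2 & (~(in2 & (~(in2 & (~(in2 & in0)))))))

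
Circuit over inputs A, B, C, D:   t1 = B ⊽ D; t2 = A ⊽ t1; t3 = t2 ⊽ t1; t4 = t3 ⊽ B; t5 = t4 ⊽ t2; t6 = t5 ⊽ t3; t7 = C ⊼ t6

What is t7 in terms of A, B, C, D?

C ⊼ (((((A ⊽ (B ⊽ D)) ⊽ (B ⊽ D)) ⊽ B) ⊽ (A ⊽ (B ⊽ D))) ⊽ ((A ⊽ (B ⊽ D)) ⊽ (B ⊽ D)))

t1 = B ⊽ D
t2 = A ⊽ t1 = A ⊽ (B ⊽ D)
t3 = t2 ⊽ t1 = (A ⊽ (B ⊽ D)) ⊽ (B ⊽ D)
t4 = t3 ⊽ B = ((A ⊽ (B ⊽ D)) ⊽ (B ⊽ D)) ⊽ B
t5 = t4 ⊽ t2 = (((A ⊽ (B ⊽ D)) ⊽ (B ⊽ D)) ⊽ B) ⊽ (A ⊽ (B ⊽ D))
t6 = t5 ⊽ t3 = ((((A ⊽ (B ⊽ D)) ⊽ (B ⊽ D)) ⊽ B) ⊽ (A ⊽ (B ⊽ D))) ⊽ ((A ⊽ (B ⊽ D)) ⊽ (B ⊽ D))
t7 = C ⊼ t6 = C ⊼ (((((A ⊽ (B ⊽ D)) ⊽ (B ⊽ D)) ⊽ B) ⊽ (A ⊽ (B ⊽ D))) ⊽ ((A ⊽ (B ⊽ D)) ⊽ (B ⊽ D)))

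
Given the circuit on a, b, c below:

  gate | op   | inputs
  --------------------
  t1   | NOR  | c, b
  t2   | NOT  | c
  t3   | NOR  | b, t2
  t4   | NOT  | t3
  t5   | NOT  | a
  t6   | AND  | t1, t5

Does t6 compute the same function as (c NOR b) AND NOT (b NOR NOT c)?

No

t1 = c NOR b
t5 = NOT a
t6 = t1 AND t5 = (c NOR b) AND NOT a
At a=1, b=0, c=0: circuit gives 0, formula gives 1.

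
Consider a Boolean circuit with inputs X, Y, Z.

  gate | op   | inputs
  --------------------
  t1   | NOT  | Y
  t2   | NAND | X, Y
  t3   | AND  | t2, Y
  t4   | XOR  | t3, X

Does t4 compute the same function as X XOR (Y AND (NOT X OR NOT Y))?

Yes

t2 = X NAND Y
t3 = t2 AND Y = (X NAND Y) AND Y
t4 = t3 XOR X = ((X NAND Y) AND Y) XOR X
At X=0, Y=0, Z=0: circuit gives 0, formula gives 0.
At X=0, Y=1, Z=0: circuit gives 1, formula gives 1.
Agrees on all 8 inputs.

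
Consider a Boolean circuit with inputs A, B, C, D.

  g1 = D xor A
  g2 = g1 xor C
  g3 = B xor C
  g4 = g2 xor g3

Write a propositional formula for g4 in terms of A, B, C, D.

g1 = D xor A
g2 = g1 xor C = (D xor A) xor C
g3 = B xor C
g4 = g2 xor g3 = ((D xor A) xor C) xor (B xor C)

((D xor A) xor C) xor (B xor C)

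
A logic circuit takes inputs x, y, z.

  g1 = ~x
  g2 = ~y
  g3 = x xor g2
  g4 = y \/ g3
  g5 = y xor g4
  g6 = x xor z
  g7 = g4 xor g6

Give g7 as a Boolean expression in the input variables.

g2 = ~y
g3 = x xor g2 = x xor ~y
g4 = y \/ g3 = y \/ (x xor ~y)
g6 = x xor z
g7 = g4 xor g6 = (y \/ (x xor ~y)) xor (x xor z)

(y \/ (x xor ~y)) xor (x xor z)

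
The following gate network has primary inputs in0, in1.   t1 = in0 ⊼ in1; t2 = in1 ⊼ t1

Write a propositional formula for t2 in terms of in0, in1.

t1 = in0 ⊼ in1
t2 = in1 ⊼ t1 = in1 ⊼ (in0 ⊼ in1)

in1 ⊼ (in0 ⊼ in1)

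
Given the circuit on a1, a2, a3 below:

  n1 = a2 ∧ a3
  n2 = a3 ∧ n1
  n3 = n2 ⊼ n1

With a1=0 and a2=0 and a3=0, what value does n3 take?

n1 = 0 ∧ 0 = 0
n2 = 0 ∧ 0 = 0
n3 = 0 ⊼ 0 = 1

1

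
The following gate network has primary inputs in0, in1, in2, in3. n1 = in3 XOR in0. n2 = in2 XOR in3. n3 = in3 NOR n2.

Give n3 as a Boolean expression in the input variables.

in3 NOR (in2 XOR in3)

n2 = in2 XOR in3
n3 = in3 NOR n2 = in3 NOR (in2 XOR in3)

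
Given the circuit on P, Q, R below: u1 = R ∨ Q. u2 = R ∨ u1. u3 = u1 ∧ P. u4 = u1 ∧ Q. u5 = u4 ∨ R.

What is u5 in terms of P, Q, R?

u1 = R ∨ Q
u4 = u1 ∧ Q = (R ∨ Q) ∧ Q
u5 = u4 ∨ R = ((R ∨ Q) ∧ Q) ∨ R

((R ∨ Q) ∧ Q) ∨ R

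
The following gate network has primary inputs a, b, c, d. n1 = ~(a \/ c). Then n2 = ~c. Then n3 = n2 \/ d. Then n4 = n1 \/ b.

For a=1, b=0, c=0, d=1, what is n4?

n1 = ~(1 \/ 0) = 0
n4 = 0 \/ 0 = 0

0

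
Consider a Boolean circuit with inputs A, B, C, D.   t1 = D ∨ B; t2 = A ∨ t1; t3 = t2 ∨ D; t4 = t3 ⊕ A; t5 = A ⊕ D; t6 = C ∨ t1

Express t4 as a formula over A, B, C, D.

t1 = D ∨ B
t2 = A ∨ t1 = A ∨ (D ∨ B)
t3 = t2 ∨ D = (A ∨ (D ∨ B)) ∨ D
t4 = t3 ⊕ A = ((A ∨ (D ∨ B)) ∨ D) ⊕ A

((A ∨ (D ∨ B)) ∨ D) ⊕ A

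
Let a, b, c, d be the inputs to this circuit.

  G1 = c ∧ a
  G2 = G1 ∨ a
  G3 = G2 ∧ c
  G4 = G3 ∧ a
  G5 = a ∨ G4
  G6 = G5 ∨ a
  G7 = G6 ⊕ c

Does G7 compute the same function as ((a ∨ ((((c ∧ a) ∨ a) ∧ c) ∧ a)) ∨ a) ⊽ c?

G1 = c ∧ a
G2 = G1 ∨ a = (c ∧ a) ∨ a
G3 = G2 ∧ c = ((c ∧ a) ∨ a) ∧ c
G4 = G3 ∧ a = (((c ∧ a) ∨ a) ∧ c) ∧ a
G5 = a ∨ G4 = a ∨ ((((c ∧ a) ∨ a) ∧ c) ∧ a)
G6 = G5 ∨ a = (a ∨ ((((c ∧ a) ∨ a) ∧ c) ∧ a)) ∨ a
G7 = G6 ⊕ c = ((a ∨ ((((c ∧ a) ∨ a) ∧ c) ∧ a)) ∨ a) ⊕ c
At a=0, b=0, c=0, d=0: circuit gives 0, formula gives 1.

No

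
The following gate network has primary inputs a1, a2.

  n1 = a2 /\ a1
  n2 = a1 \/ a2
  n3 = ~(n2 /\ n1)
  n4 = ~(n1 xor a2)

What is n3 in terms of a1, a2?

n1 = a2 /\ a1
n2 = a1 \/ a2
n3 = ~(n2 /\ n1) = ~((a1 \/ a2) /\ (a2 /\ a1))

~((a1 \/ a2) /\ (a2 /\ a1))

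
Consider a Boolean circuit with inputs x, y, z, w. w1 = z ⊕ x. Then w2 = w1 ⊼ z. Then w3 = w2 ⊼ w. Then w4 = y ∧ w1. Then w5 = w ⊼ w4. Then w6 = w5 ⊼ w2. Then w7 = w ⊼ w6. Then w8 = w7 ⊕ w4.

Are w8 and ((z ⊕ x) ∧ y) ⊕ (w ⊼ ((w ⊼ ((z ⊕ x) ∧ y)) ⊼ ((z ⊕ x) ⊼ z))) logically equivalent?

w1 = z ⊕ x
w2 = w1 ⊼ z = (z ⊕ x) ⊼ z
w4 = y ∧ w1 = y ∧ (z ⊕ x)
w5 = w ⊼ w4 = w ⊼ (y ∧ (z ⊕ x))
w6 = w5 ⊼ w2 = (w ⊼ (y ∧ (z ⊕ x))) ⊼ ((z ⊕ x) ⊼ z)
w7 = w ⊼ w6 = w ⊼ ((w ⊼ (y ∧ (z ⊕ x))) ⊼ ((z ⊕ x) ⊼ z))
w8 = w7 ⊕ w4 = (w ⊼ ((w ⊼ (y ∧ (z ⊕ x))) ⊼ ((z ⊕ x) ⊼ z))) ⊕ (y ∧ (z ⊕ x))
At x=0, y=0, z=1, w=1: circuit gives 0, formula gives 0.
At x=0, y=0, z=0, w=0: circuit gives 1, formula gives 1.
Agrees on all 16 inputs.

Yes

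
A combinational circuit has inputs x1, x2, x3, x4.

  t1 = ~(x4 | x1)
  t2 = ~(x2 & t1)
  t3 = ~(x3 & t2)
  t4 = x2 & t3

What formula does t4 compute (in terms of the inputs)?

t1 = ~(x4 | x1)
t2 = ~(x2 & t1) = ~(x2 & (~(x4 | x1)))
t3 = ~(x3 & t2) = ~(x3 & (~(x2 & (~(x4 | x1)))))
t4 = x2 & t3 = x2 & (~(x3 & (~(x2 & (~(x4 | x1))))))

x2 & (~(x3 & (~(x2 & (~(x4 | x1))))))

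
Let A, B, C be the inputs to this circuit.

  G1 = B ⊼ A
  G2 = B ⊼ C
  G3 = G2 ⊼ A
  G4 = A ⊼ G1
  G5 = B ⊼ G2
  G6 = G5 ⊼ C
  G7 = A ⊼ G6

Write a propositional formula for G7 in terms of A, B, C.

A ⊼ ((B ⊼ (B ⊼ C)) ⊼ C)

G2 = B ⊼ C
G5 = B ⊼ G2 = B ⊼ (B ⊼ C)
G6 = G5 ⊼ C = (B ⊼ (B ⊼ C)) ⊼ C
G7 = A ⊼ G6 = A ⊼ ((B ⊼ (B ⊼ C)) ⊼ C)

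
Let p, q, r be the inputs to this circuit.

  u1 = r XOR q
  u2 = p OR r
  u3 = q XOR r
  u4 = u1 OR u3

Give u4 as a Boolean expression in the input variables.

(r XOR q) OR (q XOR r)

u1 = r XOR q
u3 = q XOR r
u4 = u1 OR u3 = (r XOR q) OR (q XOR r)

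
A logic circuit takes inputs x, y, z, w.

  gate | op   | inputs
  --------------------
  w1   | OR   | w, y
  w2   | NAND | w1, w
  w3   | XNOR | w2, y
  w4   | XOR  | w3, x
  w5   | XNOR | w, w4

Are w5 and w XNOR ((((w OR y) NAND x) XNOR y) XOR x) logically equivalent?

No

w1 = w OR y
w2 = w1 NAND w = (w OR y) NAND w
w3 = w2 XNOR y = ((w OR y) NAND w) XNOR y
w4 = w3 XOR x = (((w OR y) NAND w) XNOR y) XOR x
w5 = w XNOR w4 = w XNOR ((((w OR y) NAND w) XNOR y) XOR x)
At x=0, y=0, z=0, w=1: circuit gives 1, formula gives 0.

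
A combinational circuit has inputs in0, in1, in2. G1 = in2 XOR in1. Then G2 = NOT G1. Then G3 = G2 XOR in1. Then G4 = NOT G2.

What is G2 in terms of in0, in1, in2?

NOT (in2 XOR in1)

G1 = in2 XOR in1
G2 = NOT G1 = NOT (in2 XOR in1)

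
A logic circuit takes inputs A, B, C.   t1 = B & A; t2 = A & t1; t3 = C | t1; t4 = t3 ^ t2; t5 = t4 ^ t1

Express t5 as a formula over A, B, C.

t1 = B & A
t2 = A & t1 = A & (B & A)
t3 = C | t1 = C | (B & A)
t4 = t3 ^ t2 = (C | (B & A)) ^ (A & (B & A))
t5 = t4 ^ t1 = ((C | (B & A)) ^ (A & (B & A))) ^ (B & A)

((C | (B & A)) ^ (A & (B & A))) ^ (B & A)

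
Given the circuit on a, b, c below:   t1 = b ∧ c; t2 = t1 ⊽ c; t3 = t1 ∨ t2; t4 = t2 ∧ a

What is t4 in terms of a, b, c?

((b ∧ c) ⊽ c) ∧ a

t1 = b ∧ c
t2 = t1 ⊽ c = (b ∧ c) ⊽ c
t4 = t2 ∧ a = ((b ∧ c) ⊽ c) ∧ a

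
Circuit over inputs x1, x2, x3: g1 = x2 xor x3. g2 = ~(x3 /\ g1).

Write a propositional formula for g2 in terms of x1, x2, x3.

~(x3 /\ (x2 xor x3))

g1 = x2 xor x3
g2 = ~(x3 /\ g1) = ~(x3 /\ (x2 xor x3))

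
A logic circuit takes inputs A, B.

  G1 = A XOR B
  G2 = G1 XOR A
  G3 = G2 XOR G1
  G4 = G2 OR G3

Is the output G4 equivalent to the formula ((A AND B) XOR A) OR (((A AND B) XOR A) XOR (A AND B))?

No

G1 = A XOR B
G2 = G1 XOR A = (A XOR B) XOR A
G3 = G2 XOR G1 = ((A XOR B) XOR A) XOR (A XOR B)
G4 = G2 OR G3 = ((A XOR B) XOR A) OR (((A XOR B) XOR A) XOR (A XOR B))
At A=0, B=1: circuit gives 1, formula gives 0.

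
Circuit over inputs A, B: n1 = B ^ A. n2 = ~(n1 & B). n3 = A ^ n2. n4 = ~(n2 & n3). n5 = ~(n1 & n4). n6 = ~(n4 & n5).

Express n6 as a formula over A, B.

n1 = B ^ A
n2 = ~(n1 & B) = ~((B ^ A) & B)
n3 = A ^ n2 = A ^ (~((B ^ A) & B))
n4 = ~(n2 & n3) = ~((~((B ^ A) & B)) & (A ^ (~((B ^ A) & B))))
n5 = ~(n1 & n4) = ~((B ^ A) & (~((~((B ^ A) & B)) & (A ^ (~((B ^ A) & B))))))
n6 = ~(n4 & n5) = ~((~((~((B ^ A) & B)) & (A ^ (~((B ^ A) & B))))) & (~((B ^ A) & (~((~((B ^ A) & B)) & (A ^ (~((B ^ A) & B))))))))

~((~((~((B ^ A) & B)) & (A ^ (~((B ^ A) & B))))) & (~((B ^ A) & (~((~((B ^ A) & B)) & (A ^ (~((B ^ A) & B))))))))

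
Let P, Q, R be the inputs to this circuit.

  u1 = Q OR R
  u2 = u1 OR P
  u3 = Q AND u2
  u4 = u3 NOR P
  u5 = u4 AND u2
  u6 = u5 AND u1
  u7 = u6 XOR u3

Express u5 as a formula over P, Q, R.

((Q AND ((Q OR R) OR P)) NOR P) AND ((Q OR R) OR P)

u1 = Q OR R
u2 = u1 OR P = (Q OR R) OR P
u3 = Q AND u2 = Q AND ((Q OR R) OR P)
u4 = u3 NOR P = (Q AND ((Q OR R) OR P)) NOR P
u5 = u4 AND u2 = ((Q AND ((Q OR R) OR P)) NOR P) AND ((Q OR R) OR P)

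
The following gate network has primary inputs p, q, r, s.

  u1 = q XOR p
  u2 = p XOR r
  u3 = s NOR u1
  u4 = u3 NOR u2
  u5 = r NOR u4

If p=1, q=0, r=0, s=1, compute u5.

u1 = 0 XOR 1 = 1
u2 = 1 XOR 0 = 1
u3 = 1 NOR 1 = 0
u4 = 0 NOR 1 = 0
u5 = 0 NOR 0 = 1

1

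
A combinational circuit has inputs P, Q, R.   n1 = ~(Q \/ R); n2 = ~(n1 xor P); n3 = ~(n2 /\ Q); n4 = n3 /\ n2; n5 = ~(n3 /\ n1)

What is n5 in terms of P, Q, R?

~((~((~((~(Q \/ R)) xor P)) /\ Q)) /\ (~(Q \/ R)))

n1 = ~(Q \/ R)
n2 = ~(n1 xor P) = ~((~(Q \/ R)) xor P)
n3 = ~(n2 /\ Q) = ~((~((~(Q \/ R)) xor P)) /\ Q)
n5 = ~(n3 /\ n1) = ~((~((~((~(Q \/ R)) xor P)) /\ Q)) /\ (~(Q \/ R)))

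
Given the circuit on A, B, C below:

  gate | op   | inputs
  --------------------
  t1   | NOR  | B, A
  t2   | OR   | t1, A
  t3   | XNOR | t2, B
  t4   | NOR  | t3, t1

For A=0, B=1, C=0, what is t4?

1

t1 = 1 NOR 0 = 0
t2 = 0 OR 0 = 0
t3 = 0 XNOR 1 = 0
t4 = 0 NOR 0 = 1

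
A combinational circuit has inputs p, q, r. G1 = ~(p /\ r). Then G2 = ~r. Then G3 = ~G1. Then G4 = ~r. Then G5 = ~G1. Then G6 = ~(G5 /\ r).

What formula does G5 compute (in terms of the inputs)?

G1 = ~(p /\ r)
G5 = ~G1 = ~(~(p /\ r))

~(~(p /\ r))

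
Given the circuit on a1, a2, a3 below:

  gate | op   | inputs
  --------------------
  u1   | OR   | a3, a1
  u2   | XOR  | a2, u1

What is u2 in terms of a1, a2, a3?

a2 XOR (a3 OR a1)

u1 = a3 OR a1
u2 = a2 XOR u1 = a2 XOR (a3 OR a1)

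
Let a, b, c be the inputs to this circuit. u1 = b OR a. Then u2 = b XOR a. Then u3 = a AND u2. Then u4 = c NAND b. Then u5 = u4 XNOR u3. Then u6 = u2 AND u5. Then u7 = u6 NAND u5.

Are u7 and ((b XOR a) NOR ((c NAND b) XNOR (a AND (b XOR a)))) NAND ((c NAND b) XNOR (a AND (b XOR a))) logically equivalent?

u2 = b XOR a
u3 = a AND u2 = a AND (b XOR a)
u4 = c NAND b
u5 = u4 XNOR u3 = (c NAND b) XNOR (a AND (b XOR a))
u6 = u2 AND u5 = (b XOR a) AND ((c NAND b) XNOR (a AND (b XOR a)))
u7 = u6 NAND u5 = ((b XOR a) AND ((c NAND b) XNOR (a AND (b XOR a)))) NAND ((c NAND b) XNOR (a AND (b XOR a)))
At a=0, b=1, c=1: circuit gives 0, formula gives 1.

No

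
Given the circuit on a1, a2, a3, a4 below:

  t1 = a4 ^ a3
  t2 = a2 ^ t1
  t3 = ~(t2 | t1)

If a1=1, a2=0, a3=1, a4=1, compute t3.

1

t1 = 1 ^ 1 = 0
t2 = 0 ^ 0 = 0
t3 = ~(0 | 0) = 1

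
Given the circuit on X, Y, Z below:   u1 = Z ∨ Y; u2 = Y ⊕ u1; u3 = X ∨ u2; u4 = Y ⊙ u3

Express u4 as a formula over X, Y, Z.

Y ⊙ (X ∨ (Y ⊕ (Z ∨ Y)))

u1 = Z ∨ Y
u2 = Y ⊕ u1 = Y ⊕ (Z ∨ Y)
u3 = X ∨ u2 = X ∨ (Y ⊕ (Z ∨ Y))
u4 = Y ⊙ u3 = Y ⊙ (X ∨ (Y ⊕ (Z ∨ Y)))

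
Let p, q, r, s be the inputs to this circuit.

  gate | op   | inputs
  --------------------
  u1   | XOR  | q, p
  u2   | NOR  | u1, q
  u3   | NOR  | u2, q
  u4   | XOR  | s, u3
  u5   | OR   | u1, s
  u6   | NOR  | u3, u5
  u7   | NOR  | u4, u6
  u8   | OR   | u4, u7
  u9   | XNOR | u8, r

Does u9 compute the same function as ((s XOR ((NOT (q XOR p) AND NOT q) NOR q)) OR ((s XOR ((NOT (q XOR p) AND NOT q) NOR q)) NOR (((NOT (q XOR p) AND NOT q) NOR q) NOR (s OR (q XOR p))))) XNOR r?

u1 = q XOR p
u2 = u1 NOR q = (q XOR p) NOR q
u3 = u2 NOR q = ((q XOR p) NOR q) NOR q
u4 = s XOR u3 = s XOR (((q XOR p) NOR q) NOR q)
u5 = u1 OR s = (q XOR p) OR s
u6 = u3 NOR u5 = (((q XOR p) NOR q) NOR q) NOR ((q XOR p) OR s)
u7 = u4 NOR u6 = (s XOR (((q XOR p) NOR q) NOR q)) NOR ((((q XOR p) NOR q) NOR q) NOR ((q XOR p) OR s))
u8 = u4 OR u7 = (s XOR (((q XOR p) NOR q) NOR q)) OR ((s XOR (((q XOR p) NOR q) NOR q)) NOR ((((q XOR p) NOR q) NOR q) NOR ((q XOR p) OR s)))
u9 = u8 XNOR r = ((s XOR (((q XOR p) NOR q) NOR q)) OR ((s XOR (((q XOR p) NOR q) NOR q)) NOR ((((q XOR p) NOR q) NOR q) NOR ((q XOR p) OR s)))) XNOR r
At p=0, q=0, r=0, s=1: circuit gives 0, formula gives 0.
At p=0, q=0, r=0, s=0: circuit gives 1, formula gives 1.
Agrees on all 16 inputs.

Yes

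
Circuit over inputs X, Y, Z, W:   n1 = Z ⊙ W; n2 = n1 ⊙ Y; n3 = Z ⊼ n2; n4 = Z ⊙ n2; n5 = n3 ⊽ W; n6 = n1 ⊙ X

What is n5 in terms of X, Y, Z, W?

(Z ⊼ ((Z ⊙ W) ⊙ Y)) ⊽ W

n1 = Z ⊙ W
n2 = n1 ⊙ Y = (Z ⊙ W) ⊙ Y
n3 = Z ⊼ n2 = Z ⊼ ((Z ⊙ W) ⊙ Y)
n5 = n3 ⊽ W = (Z ⊼ ((Z ⊙ W) ⊙ Y)) ⊽ W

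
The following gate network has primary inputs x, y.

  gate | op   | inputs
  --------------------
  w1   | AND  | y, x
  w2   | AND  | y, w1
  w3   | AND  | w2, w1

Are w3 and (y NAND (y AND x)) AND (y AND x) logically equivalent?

w1 = y AND x
w2 = y AND w1 = y AND (y AND x)
w3 = w2 AND w1 = (y AND (y AND x)) AND (y AND x)
At x=1, y=1: circuit gives 1, formula gives 0.

No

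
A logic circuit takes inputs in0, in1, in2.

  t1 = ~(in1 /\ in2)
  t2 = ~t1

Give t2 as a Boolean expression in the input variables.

t1 = ~(in1 /\ in2)
t2 = ~t1 = ~(~(in1 /\ in2))

~(~(in1 /\ in2))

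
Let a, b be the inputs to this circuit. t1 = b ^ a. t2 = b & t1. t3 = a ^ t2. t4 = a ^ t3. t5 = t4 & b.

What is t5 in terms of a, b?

(a ^ (a ^ (b & (b ^ a)))) & b

t1 = b ^ a
t2 = b & t1 = b & (b ^ a)
t3 = a ^ t2 = a ^ (b & (b ^ a))
t4 = a ^ t3 = a ^ (a ^ (b & (b ^ a)))
t5 = t4 & b = (a ^ (a ^ (b & (b ^ a)))) & b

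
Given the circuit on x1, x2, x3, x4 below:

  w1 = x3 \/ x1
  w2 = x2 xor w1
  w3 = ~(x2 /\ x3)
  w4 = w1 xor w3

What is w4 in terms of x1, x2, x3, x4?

(x3 \/ x1) xor (~(x2 /\ x3))

w1 = x3 \/ x1
w3 = ~(x2 /\ x3)
w4 = w1 xor w3 = (x3 \/ x1) xor (~(x2 /\ x3))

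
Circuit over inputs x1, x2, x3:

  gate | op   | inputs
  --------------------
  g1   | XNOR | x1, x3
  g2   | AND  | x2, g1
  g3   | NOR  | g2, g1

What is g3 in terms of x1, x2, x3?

(x2 AND (x1 XNOR x3)) NOR (x1 XNOR x3)

g1 = x1 XNOR x3
g2 = x2 AND g1 = x2 AND (x1 XNOR x3)
g3 = g2 NOR g1 = (x2 AND (x1 XNOR x3)) NOR (x1 XNOR x3)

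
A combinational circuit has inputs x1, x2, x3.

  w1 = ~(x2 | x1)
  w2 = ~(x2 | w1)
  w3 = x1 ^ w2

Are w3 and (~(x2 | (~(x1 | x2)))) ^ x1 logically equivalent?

w1 = ~(x2 | x1)
w2 = ~(x2 | w1) = ~(x2 | (~(x2 | x1)))
w3 = x1 ^ w2 = x1 ^ (~(x2 | (~(x2 | x1))))
At x1=0, x2=0, x3=0: circuit gives 0, formula gives 0.
At x1=1, x2=1, x3=0: circuit gives 1, formula gives 1.
Agrees on all 8 inputs.

Yes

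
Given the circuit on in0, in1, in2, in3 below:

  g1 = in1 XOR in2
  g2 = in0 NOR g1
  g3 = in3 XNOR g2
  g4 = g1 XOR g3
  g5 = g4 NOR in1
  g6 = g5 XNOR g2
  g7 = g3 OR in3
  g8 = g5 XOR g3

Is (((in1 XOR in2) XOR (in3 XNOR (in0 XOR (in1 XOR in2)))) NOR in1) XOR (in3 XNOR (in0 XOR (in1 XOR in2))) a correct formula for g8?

No

g1 = in1 XOR in2
g2 = in0 NOR g1 = in0 NOR (in1 XOR in2)
g3 = in3 XNOR g2 = in3 XNOR (in0 NOR (in1 XOR in2))
g4 = g1 XOR g3 = (in1 XOR in2) XOR (in3 XNOR (in0 NOR (in1 XOR in2)))
g5 = g4 NOR in1 = ((in1 XOR in2) XOR (in3 XNOR (in0 NOR (in1 XOR in2)))) NOR in1
g8 = g5 XOR g3 = (((in1 XOR in2) XOR (in3 XNOR (in0 NOR (in1 XOR in2)))) NOR in1) XOR (in3 XNOR (in0 NOR (in1 XOR in2)))
At in0=0, in1=1, in2=0, in3=0: circuit gives 1, formula gives 0.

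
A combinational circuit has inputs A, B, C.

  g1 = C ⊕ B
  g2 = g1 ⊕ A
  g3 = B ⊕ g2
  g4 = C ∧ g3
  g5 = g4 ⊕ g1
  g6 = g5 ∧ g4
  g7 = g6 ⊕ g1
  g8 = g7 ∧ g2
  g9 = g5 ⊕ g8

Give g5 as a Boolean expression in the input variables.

(C ∧ (B ⊕ ((C ⊕ B) ⊕ A))) ⊕ (C ⊕ B)

g1 = C ⊕ B
g2 = g1 ⊕ A = (C ⊕ B) ⊕ A
g3 = B ⊕ g2 = B ⊕ ((C ⊕ B) ⊕ A)
g4 = C ∧ g3 = C ∧ (B ⊕ ((C ⊕ B) ⊕ A))
g5 = g4 ⊕ g1 = (C ∧ (B ⊕ ((C ⊕ B) ⊕ A))) ⊕ (C ⊕ B)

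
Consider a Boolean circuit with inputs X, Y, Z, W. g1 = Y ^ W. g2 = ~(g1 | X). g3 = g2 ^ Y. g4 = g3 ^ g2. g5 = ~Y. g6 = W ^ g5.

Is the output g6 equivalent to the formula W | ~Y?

g5 = ~Y
g6 = W ^ g5 = W ^ ~Y
At X=0, Y=0, Z=0, W=1: circuit gives 0, formula gives 1.

No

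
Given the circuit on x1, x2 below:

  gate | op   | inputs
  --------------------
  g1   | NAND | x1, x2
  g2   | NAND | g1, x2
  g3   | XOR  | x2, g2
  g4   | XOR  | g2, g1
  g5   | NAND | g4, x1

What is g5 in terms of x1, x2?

(((x1 NAND x2) NAND x2) XOR (x1 NAND x2)) NAND x1

g1 = x1 NAND x2
g2 = g1 NAND x2 = (x1 NAND x2) NAND x2
g4 = g2 XOR g1 = ((x1 NAND x2) NAND x2) XOR (x1 NAND x2)
g5 = g4 NAND x1 = (((x1 NAND x2) NAND x2) XOR (x1 NAND x2)) NAND x1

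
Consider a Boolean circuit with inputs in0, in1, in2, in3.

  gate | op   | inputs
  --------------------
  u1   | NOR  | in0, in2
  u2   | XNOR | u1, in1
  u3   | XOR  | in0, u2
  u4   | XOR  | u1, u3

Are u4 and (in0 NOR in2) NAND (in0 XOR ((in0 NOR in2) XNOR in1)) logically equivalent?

No

u1 = in0 NOR in2
u2 = u1 XNOR in1 = (in0 NOR in2) XNOR in1
u3 = in0 XOR u2 = in0 XOR ((in0 NOR in2) XNOR in1)
u4 = u1 XOR u3 = (in0 NOR in2) XOR (in0 XOR ((in0 NOR in2) XNOR in1))
At in0=0, in1=1, in2=1, in3=0: circuit gives 0, formula gives 1.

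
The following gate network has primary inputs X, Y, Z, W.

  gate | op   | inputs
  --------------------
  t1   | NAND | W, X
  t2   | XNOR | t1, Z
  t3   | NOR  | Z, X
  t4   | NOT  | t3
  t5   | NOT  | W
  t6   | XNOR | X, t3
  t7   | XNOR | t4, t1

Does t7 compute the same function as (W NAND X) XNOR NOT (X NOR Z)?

Yes

t1 = W NAND X
t3 = Z NOR X
t4 = NOT t3 = NOT (Z NOR X)
t7 = t4 XNOR t1 = NOT (Z NOR X) XNOR (W NAND X)
At X=0, Y=0, Z=0, W=0: circuit gives 0, formula gives 0.
At X=0, Y=0, Z=1, W=0: circuit gives 1, formula gives 1.
Agrees on all 16 inputs.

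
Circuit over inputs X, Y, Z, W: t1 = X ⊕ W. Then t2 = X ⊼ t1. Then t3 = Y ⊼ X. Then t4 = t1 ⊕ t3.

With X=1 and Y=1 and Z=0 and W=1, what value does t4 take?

t1 = 1 ⊕ 1 = 0
t3 = 1 ⊼ 1 = 0
t4 = 0 ⊕ 0 = 0

0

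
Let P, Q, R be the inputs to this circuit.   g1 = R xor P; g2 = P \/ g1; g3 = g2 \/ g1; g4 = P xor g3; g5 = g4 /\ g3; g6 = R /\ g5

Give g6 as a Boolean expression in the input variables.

R /\ ((P xor ((P \/ (R xor P)) \/ (R xor P))) /\ ((P \/ (R xor P)) \/ (R xor P)))

g1 = R xor P
g2 = P \/ g1 = P \/ (R xor P)
g3 = g2 \/ g1 = (P \/ (R xor P)) \/ (R xor P)
g4 = P xor g3 = P xor ((P \/ (R xor P)) \/ (R xor P))
g5 = g4 /\ g3 = (P xor ((P \/ (R xor P)) \/ (R xor P))) /\ ((P \/ (R xor P)) \/ (R xor P))
g6 = R /\ g5 = R /\ ((P xor ((P \/ (R xor P)) \/ (R xor P))) /\ ((P \/ (R xor P)) \/ (R xor P)))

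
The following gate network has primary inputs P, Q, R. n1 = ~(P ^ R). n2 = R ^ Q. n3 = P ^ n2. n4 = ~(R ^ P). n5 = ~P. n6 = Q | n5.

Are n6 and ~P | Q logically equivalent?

n5 = ~P
n6 = Q | n5 = Q | ~P
At P=1, Q=0, R=0: circuit gives 0, formula gives 0.
At P=0, Q=0, R=0: circuit gives 1, formula gives 1.
Agrees on all 8 inputs.

Yes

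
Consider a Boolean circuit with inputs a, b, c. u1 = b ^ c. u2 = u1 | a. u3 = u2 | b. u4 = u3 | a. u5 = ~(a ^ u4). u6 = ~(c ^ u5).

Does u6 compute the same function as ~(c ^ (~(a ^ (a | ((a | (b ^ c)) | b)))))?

Yes

u1 = b ^ c
u2 = u1 | a = (b ^ c) | a
u3 = u2 | b = ((b ^ c) | a) | b
u4 = u3 | a = (((b ^ c) | a) | b) | a
u5 = ~(a ^ u4) = ~(a ^ ((((b ^ c) | a) | b) | a))
u6 = ~(c ^ u5) = ~(c ^ (~(a ^ ((((b ^ c) | a) | b) | a))))
At a=0, b=0, c=0: circuit gives 0, formula gives 0.
At a=0, b=1, c=0: circuit gives 1, formula gives 1.
Agrees on all 8 inputs.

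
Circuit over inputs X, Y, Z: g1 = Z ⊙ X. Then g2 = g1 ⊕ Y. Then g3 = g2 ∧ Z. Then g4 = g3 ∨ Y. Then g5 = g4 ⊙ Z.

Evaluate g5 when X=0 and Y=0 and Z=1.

0

g1 = 1 ⊙ 0 = 0
g2 = 0 ⊕ 0 = 0
g3 = 0 ∧ 1 = 0
g4 = 0 ∨ 0 = 0
g5 = 0 ⊙ 1 = 0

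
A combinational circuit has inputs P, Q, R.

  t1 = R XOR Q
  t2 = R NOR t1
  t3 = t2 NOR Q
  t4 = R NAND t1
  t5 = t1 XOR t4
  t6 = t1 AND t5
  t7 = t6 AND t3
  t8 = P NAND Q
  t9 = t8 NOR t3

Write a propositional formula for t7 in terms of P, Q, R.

t1 = R XOR Q
t2 = R NOR t1 = R NOR (R XOR Q)
t3 = t2 NOR Q = (R NOR (R XOR Q)) NOR Q
t4 = R NAND t1 = R NAND (R XOR Q)
t5 = t1 XOR t4 = (R XOR Q) XOR (R NAND (R XOR Q))
t6 = t1 AND t5 = (R XOR Q) AND ((R XOR Q) XOR (R NAND (R XOR Q)))
t7 = t6 AND t3 = ((R XOR Q) AND ((R XOR Q) XOR (R NAND (R XOR Q)))) AND ((R NOR (R XOR Q)) NOR Q)

((R XOR Q) AND ((R XOR Q) XOR (R NAND (R XOR Q)))) AND ((R NOR (R XOR Q)) NOR Q)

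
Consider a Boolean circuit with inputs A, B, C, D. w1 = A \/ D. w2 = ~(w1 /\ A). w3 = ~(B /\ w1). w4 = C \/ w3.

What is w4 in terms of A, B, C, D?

C \/ (~(B /\ (A \/ D)))

w1 = A \/ D
w3 = ~(B /\ w1) = ~(B /\ (A \/ D))
w4 = C \/ w3 = C \/ (~(B /\ (A \/ D)))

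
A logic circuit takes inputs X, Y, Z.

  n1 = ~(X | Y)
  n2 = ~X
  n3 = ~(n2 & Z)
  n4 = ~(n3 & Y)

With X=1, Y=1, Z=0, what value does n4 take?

n2 = ~1 = 0
n3 = ~(0 & 0) = 1
n4 = ~(1 & 1) = 0

0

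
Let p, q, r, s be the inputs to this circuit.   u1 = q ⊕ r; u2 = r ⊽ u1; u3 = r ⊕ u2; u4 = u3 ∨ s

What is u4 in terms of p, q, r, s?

u1 = q ⊕ r
u2 = r ⊽ u1 = r ⊽ (q ⊕ r)
u3 = r ⊕ u2 = r ⊕ (r ⊽ (q ⊕ r))
u4 = u3 ∨ s = (r ⊕ (r ⊽ (q ⊕ r))) ∨ s

(r ⊕ (r ⊽ (q ⊕ r))) ∨ s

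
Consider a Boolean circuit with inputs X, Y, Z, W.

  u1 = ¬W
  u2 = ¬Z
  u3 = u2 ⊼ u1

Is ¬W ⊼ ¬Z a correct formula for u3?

Yes

u1 = ¬W
u2 = ¬Z
u3 = u2 ⊼ u1 = ¬Z ⊼ ¬W
At X=0, Y=0, Z=0, W=0: circuit gives 0, formula gives 0.
At X=0, Y=0, Z=0, W=1: circuit gives 1, formula gives 1.
Agrees on all 16 inputs.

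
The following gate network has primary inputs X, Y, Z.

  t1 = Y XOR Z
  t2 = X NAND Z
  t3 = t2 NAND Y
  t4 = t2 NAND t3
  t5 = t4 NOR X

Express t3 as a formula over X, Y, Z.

t2 = X NAND Z
t3 = t2 NAND Y = (X NAND Z) NAND Y

(X NAND Z) NAND Y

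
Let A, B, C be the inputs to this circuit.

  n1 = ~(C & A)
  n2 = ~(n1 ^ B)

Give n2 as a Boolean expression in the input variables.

~((~(C & A)) ^ B)

n1 = ~(C & A)
n2 = ~(n1 ^ B) = ~((~(C & A)) ^ B)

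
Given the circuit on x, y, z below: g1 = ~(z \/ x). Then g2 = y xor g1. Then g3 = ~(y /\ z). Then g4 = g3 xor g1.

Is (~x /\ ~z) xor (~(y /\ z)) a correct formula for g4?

g1 = ~(z \/ x)
g3 = ~(y /\ z)
g4 = g3 xor g1 = (~(y /\ z)) xor (~(z \/ x))
At x=0, y=0, z=0: circuit gives 0, formula gives 0.
At x=0, y=0, z=1: circuit gives 1, formula gives 1.
Agrees on all 8 inputs.

Yes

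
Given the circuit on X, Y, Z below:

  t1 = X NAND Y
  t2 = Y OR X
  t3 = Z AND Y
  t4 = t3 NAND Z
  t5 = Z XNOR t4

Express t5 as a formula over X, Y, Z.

t3 = Z AND Y
t4 = t3 NAND Z = (Z AND Y) NAND Z
t5 = Z XNOR t4 = Z XNOR ((Z AND Y) NAND Z)

Z XNOR ((Z AND Y) NAND Z)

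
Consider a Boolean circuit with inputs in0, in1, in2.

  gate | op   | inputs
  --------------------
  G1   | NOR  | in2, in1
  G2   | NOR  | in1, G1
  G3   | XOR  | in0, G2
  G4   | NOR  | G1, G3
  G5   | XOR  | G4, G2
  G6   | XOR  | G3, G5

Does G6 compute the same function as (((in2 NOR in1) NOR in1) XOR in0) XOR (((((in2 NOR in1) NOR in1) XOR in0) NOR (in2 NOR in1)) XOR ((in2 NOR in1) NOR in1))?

Yes

G1 = in2 NOR in1
G2 = in1 NOR G1 = in1 NOR (in2 NOR in1)
G3 = in0 XOR G2 = in0 XOR (in1 NOR (in2 NOR in1))
G4 = G1 NOR G3 = (in2 NOR in1) NOR (in0 XOR (in1 NOR (in2 NOR in1)))
G5 = G4 XOR G2 = ((in2 NOR in1) NOR (in0 XOR (in1 NOR (in2 NOR in1)))) XOR (in1 NOR (in2 NOR in1))
G6 = G3 XOR G5 = (in0 XOR (in1 NOR (in2 NOR in1))) XOR (((in2 NOR in1) NOR (in0 XOR (in1 NOR (in2 NOR in1)))) XOR (in1 NOR (in2 NOR in1)))
At in0=0, in1=0, in2=0: circuit gives 0, formula gives 0.
At in0=0, in1=1, in2=0: circuit gives 1, formula gives 1.
Agrees on all 8 inputs.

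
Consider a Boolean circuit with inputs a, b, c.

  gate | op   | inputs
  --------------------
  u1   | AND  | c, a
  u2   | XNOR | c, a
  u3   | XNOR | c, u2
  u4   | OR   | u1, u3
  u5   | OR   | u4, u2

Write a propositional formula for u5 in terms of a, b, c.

u1 = c AND a
u2 = c XNOR a
u3 = c XNOR u2 = c XNOR (c XNOR a)
u4 = u1 OR u3 = (c AND a) OR (c XNOR (c XNOR a))
u5 = u4 OR u2 = ((c AND a) OR (c XNOR (c XNOR a))) OR (c XNOR a)

((c AND a) OR (c XNOR (c XNOR a))) OR (c XNOR a)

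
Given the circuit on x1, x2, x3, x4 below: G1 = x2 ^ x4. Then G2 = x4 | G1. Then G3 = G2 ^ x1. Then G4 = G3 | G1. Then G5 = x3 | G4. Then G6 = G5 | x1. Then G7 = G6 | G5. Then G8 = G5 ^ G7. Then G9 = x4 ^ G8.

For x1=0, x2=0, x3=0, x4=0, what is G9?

G1 = 0 ^ 0 = 0
G2 = 0 | 0 = 0
G3 = 0 ^ 0 = 0
G4 = 0 | 0 = 0
G5 = 0 | 0 = 0
G6 = 0 | 0 = 0
G7 = 0 | 0 = 0
G8 = 0 ^ 0 = 0
G9 = 0 ^ 0 = 0

0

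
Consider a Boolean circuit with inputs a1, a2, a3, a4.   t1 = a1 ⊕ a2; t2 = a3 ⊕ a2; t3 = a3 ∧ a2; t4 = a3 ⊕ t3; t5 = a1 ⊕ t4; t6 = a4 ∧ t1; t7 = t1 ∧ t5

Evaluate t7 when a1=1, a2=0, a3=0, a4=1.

t1 = 1 ⊕ 0 = 1
t3 = 0 ∧ 0 = 0
t4 = 0 ⊕ 0 = 0
t5 = 1 ⊕ 0 = 1
t7 = 1 ∧ 1 = 1

1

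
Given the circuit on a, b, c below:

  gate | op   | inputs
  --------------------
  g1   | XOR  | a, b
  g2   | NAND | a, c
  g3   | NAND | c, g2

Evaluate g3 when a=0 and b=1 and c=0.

g2 = 0 NAND 0 = 1
g3 = 0 NAND 1 = 1

1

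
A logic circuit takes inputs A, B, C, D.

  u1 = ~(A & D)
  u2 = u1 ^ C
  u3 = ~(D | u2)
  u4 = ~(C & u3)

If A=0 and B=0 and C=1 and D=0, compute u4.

u1 = ~(0 & 0) = 1
u2 = 1 ^ 1 = 0
u3 = ~(0 | 0) = 1
u4 = ~(1 & 1) = 0

0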